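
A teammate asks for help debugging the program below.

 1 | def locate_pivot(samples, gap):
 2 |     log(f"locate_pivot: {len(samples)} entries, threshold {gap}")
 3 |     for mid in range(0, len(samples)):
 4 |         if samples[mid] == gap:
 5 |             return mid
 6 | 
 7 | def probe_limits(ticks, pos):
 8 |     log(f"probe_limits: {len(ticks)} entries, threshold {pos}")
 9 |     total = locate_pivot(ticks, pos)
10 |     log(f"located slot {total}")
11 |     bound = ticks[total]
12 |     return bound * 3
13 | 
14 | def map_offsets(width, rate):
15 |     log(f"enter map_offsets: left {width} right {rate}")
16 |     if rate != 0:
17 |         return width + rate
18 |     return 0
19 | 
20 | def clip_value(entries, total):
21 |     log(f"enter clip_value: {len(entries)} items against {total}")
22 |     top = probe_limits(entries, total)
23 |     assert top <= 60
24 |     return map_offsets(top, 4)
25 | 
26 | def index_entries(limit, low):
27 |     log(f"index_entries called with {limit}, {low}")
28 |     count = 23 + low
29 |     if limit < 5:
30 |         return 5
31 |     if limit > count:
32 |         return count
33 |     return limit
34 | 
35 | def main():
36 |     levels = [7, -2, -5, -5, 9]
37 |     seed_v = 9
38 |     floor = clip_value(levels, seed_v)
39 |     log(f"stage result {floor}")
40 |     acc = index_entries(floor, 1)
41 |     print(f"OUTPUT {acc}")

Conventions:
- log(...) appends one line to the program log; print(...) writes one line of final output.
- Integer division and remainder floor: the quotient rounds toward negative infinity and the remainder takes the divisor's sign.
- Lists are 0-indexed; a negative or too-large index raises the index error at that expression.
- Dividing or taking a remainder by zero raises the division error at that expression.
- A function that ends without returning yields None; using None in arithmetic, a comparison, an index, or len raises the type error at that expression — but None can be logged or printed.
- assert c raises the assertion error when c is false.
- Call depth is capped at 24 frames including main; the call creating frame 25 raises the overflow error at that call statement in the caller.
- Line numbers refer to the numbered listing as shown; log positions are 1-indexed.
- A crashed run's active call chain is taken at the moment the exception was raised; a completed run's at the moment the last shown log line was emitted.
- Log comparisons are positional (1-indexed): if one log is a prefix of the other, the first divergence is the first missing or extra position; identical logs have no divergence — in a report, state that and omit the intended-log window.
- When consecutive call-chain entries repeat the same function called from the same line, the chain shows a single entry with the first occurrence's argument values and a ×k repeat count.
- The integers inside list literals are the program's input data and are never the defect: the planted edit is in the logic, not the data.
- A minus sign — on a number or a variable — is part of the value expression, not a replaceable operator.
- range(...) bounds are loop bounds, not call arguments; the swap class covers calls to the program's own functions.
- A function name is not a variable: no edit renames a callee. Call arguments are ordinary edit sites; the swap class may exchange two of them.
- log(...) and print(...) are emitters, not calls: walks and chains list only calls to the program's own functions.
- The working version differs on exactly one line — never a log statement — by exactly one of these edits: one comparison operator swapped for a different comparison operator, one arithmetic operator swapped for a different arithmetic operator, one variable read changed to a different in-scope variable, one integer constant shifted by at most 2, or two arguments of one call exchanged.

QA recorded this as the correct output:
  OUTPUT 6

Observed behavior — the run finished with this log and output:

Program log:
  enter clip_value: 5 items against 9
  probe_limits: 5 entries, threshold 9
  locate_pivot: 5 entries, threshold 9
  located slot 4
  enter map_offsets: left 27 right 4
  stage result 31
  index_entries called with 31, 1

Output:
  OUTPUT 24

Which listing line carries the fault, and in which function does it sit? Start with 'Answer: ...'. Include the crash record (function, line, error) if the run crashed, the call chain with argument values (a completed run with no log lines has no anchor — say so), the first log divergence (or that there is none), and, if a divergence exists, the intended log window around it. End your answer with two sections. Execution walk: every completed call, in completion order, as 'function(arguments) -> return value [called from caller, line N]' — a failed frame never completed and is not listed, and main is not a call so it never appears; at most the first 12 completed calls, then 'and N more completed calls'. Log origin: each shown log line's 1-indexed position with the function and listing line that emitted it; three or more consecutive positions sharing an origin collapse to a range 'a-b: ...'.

Answer: the defect is in map_offsets at line 17.
Core observation: At log position 6 the runs split — shown 'stage result 31', but the working version logs 'stage result 6'.
Call chain: main -> index_entries(31, 1) (called at line 40).
First divergence: position 6 — the shown line 'stage result 31' should read 'stage result 6'.
Intended log window:
  4: located slot 4
  5: enter map_offsets: left 27 right 4
  6: stage result 6
  7: index_entries called with 6, 1
Execution walk:
  locate_pivot([7, -2, -5, -5, 9], 9) -> 4  [called from probe_limits, line 9]
  probe_limits([7, -2, -5, -5, 9], 9) -> 27  [called from clip_value, line 22]
  map_offsets(27, 4) -> 31  [called from clip_value, line 24]
  clip_value([7, -2, -5, -5, 9], 9) -> 31  [called from main, line 38]
  index_entries(31, 1) -> 24  [called from main, line 40]
Log origin:
  1: logged in clip_value at line 21
  2: logged in probe_limits at line 8
  3: logged in locate_pivot at line 2
  4: logged in probe_limits at line 10
  5: logged in map_offsets at line 15
  6: logged in main at line 39
  7: logged in index_entries at line 27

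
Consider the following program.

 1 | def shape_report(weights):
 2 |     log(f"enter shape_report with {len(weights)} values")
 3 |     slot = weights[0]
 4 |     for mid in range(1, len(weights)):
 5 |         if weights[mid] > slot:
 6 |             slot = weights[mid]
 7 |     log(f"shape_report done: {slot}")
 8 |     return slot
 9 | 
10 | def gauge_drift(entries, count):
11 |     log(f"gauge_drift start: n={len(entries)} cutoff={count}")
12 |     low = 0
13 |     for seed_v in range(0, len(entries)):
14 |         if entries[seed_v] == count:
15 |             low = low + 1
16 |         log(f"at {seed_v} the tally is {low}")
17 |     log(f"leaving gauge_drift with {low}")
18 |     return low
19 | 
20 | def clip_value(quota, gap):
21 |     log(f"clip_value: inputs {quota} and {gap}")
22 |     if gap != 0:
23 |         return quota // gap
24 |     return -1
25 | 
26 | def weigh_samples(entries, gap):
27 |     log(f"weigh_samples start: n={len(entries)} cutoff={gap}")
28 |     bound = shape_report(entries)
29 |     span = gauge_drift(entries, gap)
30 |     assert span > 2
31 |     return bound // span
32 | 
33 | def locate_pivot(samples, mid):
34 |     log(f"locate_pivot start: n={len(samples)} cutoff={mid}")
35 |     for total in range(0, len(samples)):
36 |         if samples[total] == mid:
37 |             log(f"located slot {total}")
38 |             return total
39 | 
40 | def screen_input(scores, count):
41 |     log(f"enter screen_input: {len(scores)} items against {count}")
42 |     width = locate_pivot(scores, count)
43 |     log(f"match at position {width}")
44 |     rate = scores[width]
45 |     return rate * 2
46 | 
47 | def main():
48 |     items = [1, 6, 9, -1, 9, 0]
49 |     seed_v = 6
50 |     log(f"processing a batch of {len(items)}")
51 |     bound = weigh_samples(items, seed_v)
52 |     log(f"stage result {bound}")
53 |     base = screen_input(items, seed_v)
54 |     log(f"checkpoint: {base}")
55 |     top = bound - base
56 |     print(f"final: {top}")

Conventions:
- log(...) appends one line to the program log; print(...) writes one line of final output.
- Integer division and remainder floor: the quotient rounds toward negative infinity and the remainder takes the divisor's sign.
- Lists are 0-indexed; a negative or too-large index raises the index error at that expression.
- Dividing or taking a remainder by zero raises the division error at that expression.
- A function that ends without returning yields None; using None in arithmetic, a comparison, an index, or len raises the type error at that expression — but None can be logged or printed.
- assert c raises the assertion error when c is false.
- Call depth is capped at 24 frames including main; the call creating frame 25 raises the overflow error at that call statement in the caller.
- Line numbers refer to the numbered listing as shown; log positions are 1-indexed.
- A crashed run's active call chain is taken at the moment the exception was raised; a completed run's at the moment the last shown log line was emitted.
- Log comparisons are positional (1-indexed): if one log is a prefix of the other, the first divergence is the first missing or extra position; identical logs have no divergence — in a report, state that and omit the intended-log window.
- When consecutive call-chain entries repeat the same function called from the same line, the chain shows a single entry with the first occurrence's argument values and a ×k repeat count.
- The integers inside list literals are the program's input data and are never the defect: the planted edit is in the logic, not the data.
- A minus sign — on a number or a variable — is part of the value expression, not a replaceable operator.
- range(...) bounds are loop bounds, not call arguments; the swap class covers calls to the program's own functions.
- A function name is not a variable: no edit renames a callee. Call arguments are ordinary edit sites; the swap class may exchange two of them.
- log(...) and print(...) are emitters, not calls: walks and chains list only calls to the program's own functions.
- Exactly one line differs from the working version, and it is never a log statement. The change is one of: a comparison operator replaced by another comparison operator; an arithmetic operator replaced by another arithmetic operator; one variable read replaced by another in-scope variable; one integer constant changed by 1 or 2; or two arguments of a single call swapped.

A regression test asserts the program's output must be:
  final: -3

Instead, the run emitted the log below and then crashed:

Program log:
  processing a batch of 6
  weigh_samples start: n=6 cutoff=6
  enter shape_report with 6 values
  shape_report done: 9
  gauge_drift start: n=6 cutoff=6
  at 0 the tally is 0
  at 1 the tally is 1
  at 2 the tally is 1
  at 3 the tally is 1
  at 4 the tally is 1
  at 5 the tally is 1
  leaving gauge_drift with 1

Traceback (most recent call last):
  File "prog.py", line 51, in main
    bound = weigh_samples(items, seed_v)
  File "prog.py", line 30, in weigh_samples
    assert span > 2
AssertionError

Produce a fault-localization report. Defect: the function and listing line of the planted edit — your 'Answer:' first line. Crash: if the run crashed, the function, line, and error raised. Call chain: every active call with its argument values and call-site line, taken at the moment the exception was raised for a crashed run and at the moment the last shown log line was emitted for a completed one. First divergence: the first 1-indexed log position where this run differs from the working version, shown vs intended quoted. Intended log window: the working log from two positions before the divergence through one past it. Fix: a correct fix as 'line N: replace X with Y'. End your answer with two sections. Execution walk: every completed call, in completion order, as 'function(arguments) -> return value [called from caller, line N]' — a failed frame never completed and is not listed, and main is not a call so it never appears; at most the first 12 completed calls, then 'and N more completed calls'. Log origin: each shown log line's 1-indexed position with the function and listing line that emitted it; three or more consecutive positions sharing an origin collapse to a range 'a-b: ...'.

Answer: the defect is in weigh_samples at line 30.
Core observation: Only 12 log lines were emitted before the run died; the intended continuation was 'stage result 9'.
Crash: weigh_samples, line 30, AssertionError.
Call chain: main -> weigh_samples([1, 6, 9, -1, 9, 0], 6) (called at line 51).
First divergence: position 13 — the faulty run's log ends after 12 lines; the working version continues with 'stage result 9'.
Intended log window:
  11: at 5 the tally is 1
  12: leaving gauge_drift with 1
  13: stage result 9
  14: enter screen_input: 6 items against 6
Execution walk:
  shape_report([1, 6, 9, -1, 9, 0]) -> 9  [called from weigh_samples, line 28]
  gauge_drift([1, 6, 9, -1, 9, 0], 6) -> 1  [called from weigh_samples, line 29]
Log origin:
  1: emitted by main (line 50)
  2: emitted by weigh_samples (line 27)
  3: emitted by shape_report (line 2)
  4: emitted by shape_report (line 7)
  5: emitted by gauge_drift (line 11)
  6-11: emitted by gauge_drift (line 16)
  12: emitted by gauge_drift (line 17)
A correct fix: line 30: replace `2` with `0`.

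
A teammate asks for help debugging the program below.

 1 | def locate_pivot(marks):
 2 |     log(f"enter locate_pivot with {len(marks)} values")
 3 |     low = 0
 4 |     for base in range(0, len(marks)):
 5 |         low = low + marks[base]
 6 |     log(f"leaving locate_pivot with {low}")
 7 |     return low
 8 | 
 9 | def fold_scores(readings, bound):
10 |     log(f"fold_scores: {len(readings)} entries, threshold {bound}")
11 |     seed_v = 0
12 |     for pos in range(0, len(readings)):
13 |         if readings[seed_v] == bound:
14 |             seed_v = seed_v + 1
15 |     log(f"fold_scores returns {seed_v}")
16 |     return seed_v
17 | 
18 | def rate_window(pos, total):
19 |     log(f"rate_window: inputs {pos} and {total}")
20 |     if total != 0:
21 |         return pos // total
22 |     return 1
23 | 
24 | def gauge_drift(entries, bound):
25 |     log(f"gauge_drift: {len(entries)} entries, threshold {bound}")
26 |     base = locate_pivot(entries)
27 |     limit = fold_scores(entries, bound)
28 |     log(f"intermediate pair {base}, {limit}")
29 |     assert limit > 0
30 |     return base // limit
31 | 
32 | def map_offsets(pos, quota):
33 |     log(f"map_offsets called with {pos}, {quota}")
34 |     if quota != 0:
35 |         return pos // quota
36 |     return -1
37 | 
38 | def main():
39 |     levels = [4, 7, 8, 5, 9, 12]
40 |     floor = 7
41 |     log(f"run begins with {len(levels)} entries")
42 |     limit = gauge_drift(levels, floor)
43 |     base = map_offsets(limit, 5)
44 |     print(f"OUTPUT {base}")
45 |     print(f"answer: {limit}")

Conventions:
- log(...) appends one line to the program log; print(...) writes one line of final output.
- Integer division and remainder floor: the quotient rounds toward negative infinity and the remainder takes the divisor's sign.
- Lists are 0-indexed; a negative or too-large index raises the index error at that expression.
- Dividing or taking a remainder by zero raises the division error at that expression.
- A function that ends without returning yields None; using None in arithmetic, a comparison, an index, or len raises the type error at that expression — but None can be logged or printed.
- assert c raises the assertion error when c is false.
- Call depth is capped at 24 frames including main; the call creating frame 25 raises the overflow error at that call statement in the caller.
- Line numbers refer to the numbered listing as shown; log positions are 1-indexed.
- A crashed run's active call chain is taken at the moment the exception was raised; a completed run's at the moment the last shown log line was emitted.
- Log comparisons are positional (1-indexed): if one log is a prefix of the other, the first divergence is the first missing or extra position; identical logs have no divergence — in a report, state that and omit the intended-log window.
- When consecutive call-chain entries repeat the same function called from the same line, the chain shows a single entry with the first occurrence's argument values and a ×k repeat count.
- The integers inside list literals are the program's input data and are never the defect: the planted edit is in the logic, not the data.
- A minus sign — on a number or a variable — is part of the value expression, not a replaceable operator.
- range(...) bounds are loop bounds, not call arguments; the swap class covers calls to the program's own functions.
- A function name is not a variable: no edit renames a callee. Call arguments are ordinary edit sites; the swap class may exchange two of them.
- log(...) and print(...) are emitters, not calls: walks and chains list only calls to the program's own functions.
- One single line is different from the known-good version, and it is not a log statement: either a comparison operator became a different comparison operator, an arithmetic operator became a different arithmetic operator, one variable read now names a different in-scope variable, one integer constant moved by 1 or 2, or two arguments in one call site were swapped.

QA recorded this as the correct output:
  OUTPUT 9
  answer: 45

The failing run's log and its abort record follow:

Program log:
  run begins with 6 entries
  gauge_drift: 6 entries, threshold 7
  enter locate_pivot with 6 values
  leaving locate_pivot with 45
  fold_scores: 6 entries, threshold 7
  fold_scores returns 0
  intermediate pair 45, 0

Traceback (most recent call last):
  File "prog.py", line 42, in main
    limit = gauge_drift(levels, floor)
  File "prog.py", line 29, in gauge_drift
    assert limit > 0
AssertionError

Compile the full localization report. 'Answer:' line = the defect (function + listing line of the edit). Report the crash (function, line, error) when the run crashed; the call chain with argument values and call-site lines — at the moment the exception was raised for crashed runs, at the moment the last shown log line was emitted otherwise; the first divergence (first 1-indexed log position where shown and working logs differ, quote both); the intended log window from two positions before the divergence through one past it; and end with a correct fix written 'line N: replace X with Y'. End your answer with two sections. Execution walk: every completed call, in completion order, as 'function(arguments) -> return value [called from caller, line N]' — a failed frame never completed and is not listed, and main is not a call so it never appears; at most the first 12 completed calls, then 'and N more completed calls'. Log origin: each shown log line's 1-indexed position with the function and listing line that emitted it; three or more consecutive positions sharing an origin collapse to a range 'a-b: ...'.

Answer: the defect is in fold_scores at line 13.
Key observation: The log first diverges at position 6: the faulty run prints 'fold_scores returns 0' where the working version prints 'fold_scores returns 1'.
Crash: gauge_drift, line 29, AssertionError.
Call chain: main -> gauge_drift([4, 7, 8, 5, 9, 12], 7) (called at line 42).
First divergence: position 6 — the shown line 'fold_scores returns 0' should read 'fold_scores returns 1'.
Intended log window:
  4: leaving locate_pivot with 45
  5: fold_scores: 6 entries, threshold 7
  6: fold_scores returns 1
  7: intermediate pair 45, 1
Execution walk:
  locate_pivot([4, 7, 8, 5, 9, 12]) -> 45  [called from gauge_drift, line 26]
  fold_scores([4, 7, 8, 5, 9, 12], 7) -> 0  [called from gauge_drift, line 27]
Log origin:
  1 — main, line 41
  2 — gauge_drift, line 25
  3 — locate_pivot, line 2
  4 — locate_pivot, line 6
  5 — fold_scores, line 10
  6 — fold_scores, line 15
  7 — gauge_drift, line 28
A correct fix: line 13: replace `seed_v` with `pos`.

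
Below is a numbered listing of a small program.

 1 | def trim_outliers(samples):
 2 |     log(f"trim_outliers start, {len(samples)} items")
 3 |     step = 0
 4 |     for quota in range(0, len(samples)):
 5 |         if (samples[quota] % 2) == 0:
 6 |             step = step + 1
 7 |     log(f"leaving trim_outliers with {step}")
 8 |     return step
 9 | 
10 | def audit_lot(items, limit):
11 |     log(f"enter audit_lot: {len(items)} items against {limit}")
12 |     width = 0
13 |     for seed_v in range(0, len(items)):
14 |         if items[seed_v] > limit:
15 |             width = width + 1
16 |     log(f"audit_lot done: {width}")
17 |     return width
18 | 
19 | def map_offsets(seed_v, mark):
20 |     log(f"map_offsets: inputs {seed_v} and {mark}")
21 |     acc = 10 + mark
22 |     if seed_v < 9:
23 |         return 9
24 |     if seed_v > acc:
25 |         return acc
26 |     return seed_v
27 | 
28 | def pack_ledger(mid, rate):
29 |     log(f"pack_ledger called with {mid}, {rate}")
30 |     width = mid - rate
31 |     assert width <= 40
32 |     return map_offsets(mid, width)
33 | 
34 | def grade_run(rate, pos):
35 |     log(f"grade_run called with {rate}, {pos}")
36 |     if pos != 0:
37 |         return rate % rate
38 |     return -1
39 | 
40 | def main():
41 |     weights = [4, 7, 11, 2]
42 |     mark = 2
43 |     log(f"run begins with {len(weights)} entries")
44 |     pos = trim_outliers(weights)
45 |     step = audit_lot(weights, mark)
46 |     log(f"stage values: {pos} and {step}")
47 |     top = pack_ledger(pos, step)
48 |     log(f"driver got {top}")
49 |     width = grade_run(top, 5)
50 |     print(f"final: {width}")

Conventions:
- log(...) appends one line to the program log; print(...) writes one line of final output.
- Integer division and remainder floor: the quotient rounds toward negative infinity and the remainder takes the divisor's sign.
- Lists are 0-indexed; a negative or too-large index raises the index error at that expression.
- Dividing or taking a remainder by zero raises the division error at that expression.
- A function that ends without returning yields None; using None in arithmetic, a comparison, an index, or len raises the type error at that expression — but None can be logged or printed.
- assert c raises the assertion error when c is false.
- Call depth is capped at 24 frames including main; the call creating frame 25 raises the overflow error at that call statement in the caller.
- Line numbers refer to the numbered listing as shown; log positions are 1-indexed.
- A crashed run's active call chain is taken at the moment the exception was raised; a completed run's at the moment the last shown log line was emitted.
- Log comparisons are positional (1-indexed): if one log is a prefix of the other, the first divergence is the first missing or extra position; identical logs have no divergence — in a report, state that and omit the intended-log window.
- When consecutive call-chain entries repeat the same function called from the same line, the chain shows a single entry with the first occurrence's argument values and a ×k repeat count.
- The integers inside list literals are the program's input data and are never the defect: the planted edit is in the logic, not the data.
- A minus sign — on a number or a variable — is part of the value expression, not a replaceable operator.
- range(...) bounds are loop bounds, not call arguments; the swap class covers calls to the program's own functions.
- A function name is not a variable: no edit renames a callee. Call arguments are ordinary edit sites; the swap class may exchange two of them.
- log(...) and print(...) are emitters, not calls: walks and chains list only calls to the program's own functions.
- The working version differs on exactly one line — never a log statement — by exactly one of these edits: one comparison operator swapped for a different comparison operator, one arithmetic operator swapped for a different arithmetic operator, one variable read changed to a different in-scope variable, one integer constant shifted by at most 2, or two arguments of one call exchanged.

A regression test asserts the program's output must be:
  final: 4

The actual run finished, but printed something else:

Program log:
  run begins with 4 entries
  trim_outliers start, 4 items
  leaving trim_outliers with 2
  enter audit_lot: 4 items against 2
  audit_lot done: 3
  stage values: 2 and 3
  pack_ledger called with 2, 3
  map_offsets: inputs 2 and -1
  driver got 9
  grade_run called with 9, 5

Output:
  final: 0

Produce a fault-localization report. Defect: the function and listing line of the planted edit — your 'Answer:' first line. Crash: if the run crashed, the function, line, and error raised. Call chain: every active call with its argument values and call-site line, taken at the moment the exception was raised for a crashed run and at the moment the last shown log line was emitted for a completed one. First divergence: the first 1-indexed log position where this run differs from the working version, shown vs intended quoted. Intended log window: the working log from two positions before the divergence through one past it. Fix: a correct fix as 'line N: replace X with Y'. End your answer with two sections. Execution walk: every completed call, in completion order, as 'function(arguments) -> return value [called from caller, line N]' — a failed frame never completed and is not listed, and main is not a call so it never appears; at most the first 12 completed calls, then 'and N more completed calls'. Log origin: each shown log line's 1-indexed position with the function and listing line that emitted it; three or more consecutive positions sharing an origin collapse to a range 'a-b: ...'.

Answer: the defect is in grade_run at line 37.
Core observation: Nothing in the log betrays the bug — only the output does.
Call chain: main -> grade_run(9, 5) (called at line 49).
First divergence: there is none — every log position agrees.
Execution walk:
  trim_outliers([4, 7, 11, 2]) -> 2  [called from main, line 44]
  audit_lot([4, 7, 11, 2], 2) -> 3  [called from main, line 45]
  map_offsets(2, -1) -> 9  [called from pack_ledger, line 32]
  pack_ledger(2, 3) -> 9  [called from main, line 47]
  grade_run(9, 5) -> 0  [called from main, line 49]
Log line origins:
  1 — main, line 43
  2 — trim_outliers, line 2
  3 — trim_outliers, line 7
  4 — audit_lot, line 11
  5 — audit_lot, line 16
  6 — main, line 46
  7 — pack_ledger, line 29
  8 — map_offsets, line 20
  9 — main, line 48
  10 — grade_run, line 35
A correct fix: line 37: replace `rate % rate` with `rate % pos`.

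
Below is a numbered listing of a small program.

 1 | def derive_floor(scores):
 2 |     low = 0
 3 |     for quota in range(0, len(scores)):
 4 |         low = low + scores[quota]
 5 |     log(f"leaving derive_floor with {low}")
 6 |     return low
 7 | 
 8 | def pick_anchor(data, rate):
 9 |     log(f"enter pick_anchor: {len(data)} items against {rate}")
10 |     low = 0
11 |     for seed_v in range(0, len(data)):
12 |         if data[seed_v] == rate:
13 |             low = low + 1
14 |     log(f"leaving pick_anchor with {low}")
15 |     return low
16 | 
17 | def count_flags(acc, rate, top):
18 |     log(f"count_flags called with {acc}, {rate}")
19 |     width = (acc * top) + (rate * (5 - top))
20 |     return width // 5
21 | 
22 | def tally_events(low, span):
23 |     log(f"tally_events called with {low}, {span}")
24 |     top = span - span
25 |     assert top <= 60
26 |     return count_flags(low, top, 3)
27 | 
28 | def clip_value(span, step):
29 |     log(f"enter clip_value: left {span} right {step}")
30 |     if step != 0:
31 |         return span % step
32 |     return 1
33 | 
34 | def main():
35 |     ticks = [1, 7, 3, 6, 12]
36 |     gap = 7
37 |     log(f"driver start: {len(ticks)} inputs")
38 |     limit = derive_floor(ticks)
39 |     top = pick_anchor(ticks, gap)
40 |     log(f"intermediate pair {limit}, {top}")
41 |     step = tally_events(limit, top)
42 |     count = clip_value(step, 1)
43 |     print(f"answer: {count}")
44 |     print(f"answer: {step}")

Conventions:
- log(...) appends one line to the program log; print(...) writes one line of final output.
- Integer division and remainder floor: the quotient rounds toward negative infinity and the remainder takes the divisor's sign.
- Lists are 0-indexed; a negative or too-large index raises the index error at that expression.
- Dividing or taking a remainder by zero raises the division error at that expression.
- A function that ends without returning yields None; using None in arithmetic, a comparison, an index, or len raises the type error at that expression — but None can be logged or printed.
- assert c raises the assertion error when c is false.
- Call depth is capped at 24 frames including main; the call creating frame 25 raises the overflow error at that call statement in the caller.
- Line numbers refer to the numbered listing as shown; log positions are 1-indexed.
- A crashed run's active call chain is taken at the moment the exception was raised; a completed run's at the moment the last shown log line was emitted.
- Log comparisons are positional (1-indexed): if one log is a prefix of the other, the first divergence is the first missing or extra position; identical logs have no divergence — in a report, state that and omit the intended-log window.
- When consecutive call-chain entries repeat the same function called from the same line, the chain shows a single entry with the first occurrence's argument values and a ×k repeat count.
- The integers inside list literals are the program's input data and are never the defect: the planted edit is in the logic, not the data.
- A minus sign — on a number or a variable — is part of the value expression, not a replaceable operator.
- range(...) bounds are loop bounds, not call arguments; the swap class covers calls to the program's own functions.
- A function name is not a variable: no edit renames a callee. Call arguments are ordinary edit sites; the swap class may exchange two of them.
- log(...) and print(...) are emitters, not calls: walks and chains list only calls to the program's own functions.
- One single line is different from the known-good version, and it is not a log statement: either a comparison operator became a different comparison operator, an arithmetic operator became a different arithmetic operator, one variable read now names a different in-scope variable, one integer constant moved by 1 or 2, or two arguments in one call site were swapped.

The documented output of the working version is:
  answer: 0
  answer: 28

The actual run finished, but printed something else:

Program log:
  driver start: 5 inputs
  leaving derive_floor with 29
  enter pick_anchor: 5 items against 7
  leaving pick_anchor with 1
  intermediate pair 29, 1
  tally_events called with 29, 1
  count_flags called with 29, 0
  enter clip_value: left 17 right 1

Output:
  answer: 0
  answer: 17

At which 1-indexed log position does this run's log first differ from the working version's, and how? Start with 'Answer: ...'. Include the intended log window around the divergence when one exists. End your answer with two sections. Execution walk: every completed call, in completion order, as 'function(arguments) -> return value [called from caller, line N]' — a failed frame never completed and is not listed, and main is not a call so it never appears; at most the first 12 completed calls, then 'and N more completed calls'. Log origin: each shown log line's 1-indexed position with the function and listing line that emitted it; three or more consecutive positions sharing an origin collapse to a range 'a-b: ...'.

Answer: position 7; shown 'count_flags called with 29, 0' vs intended 'count_flags called with 29, 28'.
Intended log window:
  5: intermediate pair 29, 1
  6: tally_events called with 29, 1
  7: count_flags called with 29, 28
  8: enter clip_value: left 28 right 1
Execution walk:
  derive_floor([1, 7, 3, 6, 12]) -> 29  [called from main, line 38]
  pick_anchor([1, 7, 3, 6, 12], 7) -> 1  [called from main, line 39]
  count_flags(29, 0, 3) -> 17  [called from tally_events, line 26]
  tally_events(29, 1) -> 17  [called from main, line 41]
  clip_value(17, 1) -> 0  [called from main, line 42]
Origin of each log line:
  1 — main, line 37
  2 — derive_floor, line 5
  3 — pick_anchor, line 9
  4 — pick_anchor, line 14
  5 — main, line 40
  6 — tally_events, line 23
  7 — count_flags, line 18
  8 — clip_value, line 29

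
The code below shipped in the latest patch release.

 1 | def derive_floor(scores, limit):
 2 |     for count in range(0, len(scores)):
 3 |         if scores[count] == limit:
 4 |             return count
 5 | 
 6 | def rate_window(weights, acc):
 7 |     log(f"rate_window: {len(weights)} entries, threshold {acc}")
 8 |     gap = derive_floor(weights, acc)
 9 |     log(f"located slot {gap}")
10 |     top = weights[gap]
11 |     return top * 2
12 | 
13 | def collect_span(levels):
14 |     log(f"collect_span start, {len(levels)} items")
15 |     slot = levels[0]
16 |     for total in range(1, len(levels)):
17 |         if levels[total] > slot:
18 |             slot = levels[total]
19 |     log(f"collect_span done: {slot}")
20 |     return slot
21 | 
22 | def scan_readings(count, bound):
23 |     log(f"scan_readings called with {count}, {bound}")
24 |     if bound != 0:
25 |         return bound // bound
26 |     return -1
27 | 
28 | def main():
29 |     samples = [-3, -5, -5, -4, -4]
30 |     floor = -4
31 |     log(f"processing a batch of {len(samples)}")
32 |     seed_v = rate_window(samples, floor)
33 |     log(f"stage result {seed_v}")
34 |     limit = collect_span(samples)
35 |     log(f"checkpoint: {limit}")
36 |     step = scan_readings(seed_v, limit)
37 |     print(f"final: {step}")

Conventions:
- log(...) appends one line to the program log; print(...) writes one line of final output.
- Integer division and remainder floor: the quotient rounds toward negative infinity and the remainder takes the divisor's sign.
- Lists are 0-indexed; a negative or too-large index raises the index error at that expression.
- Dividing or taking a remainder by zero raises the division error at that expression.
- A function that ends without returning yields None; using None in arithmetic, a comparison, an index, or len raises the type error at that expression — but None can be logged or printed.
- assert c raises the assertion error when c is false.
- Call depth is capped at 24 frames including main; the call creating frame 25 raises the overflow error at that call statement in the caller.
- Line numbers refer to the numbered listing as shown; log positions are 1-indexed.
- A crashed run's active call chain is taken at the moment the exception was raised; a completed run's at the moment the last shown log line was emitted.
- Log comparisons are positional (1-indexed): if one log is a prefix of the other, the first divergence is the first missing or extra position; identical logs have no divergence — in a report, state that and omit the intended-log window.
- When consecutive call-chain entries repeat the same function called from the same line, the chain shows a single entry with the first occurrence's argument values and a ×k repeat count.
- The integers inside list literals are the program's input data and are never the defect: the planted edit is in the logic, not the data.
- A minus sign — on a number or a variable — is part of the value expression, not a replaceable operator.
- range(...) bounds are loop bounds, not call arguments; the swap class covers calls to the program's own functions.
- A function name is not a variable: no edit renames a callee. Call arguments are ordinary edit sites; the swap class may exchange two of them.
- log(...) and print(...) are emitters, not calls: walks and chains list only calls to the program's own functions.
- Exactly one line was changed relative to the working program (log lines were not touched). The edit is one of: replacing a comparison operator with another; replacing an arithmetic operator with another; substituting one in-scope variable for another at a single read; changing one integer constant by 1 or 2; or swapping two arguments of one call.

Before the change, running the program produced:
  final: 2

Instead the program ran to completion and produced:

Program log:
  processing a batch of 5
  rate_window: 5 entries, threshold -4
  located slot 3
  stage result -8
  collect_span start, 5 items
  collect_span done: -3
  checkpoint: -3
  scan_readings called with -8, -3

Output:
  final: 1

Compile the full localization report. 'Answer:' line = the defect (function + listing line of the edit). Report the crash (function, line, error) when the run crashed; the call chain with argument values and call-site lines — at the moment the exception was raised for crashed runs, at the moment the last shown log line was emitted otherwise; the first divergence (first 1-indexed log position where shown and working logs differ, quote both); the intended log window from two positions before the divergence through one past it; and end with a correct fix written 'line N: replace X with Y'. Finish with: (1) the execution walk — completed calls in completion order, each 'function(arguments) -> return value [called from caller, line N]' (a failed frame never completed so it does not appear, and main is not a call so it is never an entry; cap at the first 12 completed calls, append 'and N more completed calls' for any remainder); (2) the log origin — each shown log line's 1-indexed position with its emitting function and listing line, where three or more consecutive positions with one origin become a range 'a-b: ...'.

Answer: the defect is in scan_readings at line 25.
Key observation: Every logged value matches the working version; the printed result is what differs.
Call chain: main -> scan_readings(-8, -3) (called at line 36).
First divergence: none; the two logs match at every position.
Execution walk:
  derive_floor([-3, -5, -5, -4, -4], -4) -> 3  [called from rate_window, line 8]
  rate_window([-3, -5, -5, -4, -4], -4) -> -8  [called from main, line 32]
  collect_span([-3, -5, -5, -4, -4]) -> -3  [called from main, line 34]
  scan_readings(-8, -3) -> 1  [called from main, line 36]
Log origins:
  1: from main, line 31
  2: from rate_window, line 7
  3: from rate_window, line 9
  4: from main, line 33
  5: from collect_span, line 14
  6: from collect_span, line 19
  7: from main, line 35
  8: from scan_readings, line 23
A correct fix: line 25: replace `bound // bound` with `count // bound`.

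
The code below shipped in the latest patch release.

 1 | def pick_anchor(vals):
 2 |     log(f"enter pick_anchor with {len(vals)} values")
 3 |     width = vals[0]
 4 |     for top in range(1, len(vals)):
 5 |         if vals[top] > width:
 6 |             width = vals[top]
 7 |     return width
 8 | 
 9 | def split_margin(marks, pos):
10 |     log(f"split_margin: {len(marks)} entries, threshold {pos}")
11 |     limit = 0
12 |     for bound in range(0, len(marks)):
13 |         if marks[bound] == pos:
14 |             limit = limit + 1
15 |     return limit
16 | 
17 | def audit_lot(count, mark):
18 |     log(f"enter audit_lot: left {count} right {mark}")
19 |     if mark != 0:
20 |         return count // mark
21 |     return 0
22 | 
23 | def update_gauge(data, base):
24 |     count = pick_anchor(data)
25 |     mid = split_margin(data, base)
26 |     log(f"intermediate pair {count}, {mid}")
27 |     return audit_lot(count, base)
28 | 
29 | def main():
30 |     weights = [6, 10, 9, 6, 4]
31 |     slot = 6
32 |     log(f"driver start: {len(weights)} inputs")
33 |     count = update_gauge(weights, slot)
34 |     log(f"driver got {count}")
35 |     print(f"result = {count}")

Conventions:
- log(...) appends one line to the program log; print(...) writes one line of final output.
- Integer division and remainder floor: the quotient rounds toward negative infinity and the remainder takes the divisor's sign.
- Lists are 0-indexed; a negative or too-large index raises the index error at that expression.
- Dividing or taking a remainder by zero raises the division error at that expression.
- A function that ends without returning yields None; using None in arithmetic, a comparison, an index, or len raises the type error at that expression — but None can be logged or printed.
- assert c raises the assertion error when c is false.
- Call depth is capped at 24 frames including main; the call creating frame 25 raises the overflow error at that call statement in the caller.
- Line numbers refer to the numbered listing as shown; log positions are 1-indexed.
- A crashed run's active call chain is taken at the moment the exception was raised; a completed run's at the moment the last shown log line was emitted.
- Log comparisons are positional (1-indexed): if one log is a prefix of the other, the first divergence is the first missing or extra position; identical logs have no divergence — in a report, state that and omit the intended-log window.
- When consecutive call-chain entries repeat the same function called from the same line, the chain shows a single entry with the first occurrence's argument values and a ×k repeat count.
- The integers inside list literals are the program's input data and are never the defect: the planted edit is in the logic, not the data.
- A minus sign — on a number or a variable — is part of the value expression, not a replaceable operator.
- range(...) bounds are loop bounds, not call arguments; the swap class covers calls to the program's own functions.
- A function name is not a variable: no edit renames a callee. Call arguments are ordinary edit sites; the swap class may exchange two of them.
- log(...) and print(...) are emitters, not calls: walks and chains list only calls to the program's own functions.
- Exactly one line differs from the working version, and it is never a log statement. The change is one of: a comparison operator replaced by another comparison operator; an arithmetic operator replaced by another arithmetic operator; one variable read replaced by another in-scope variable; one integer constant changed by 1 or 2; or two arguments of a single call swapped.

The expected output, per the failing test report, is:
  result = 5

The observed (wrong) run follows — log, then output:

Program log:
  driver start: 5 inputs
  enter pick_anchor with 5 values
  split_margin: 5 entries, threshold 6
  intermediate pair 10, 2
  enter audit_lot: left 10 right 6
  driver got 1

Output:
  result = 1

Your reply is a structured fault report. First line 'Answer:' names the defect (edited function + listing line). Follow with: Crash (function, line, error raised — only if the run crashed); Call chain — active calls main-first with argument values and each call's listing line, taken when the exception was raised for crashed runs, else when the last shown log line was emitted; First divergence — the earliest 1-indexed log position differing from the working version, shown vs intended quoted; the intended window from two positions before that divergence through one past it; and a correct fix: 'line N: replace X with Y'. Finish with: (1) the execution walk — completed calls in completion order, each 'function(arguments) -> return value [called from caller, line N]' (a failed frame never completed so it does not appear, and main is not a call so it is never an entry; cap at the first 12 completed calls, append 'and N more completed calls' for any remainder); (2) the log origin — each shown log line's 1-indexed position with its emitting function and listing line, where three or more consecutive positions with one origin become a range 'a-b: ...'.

Answer: the defect is in update_gauge at line 27.
Key fact: Position 5 is the first bad log line: 'enter audit_lot: left 10 right 6' should read 'enter audit_lot: left 10 right 2'.
Call chain: main.
First divergence: position 5 — the shown line 'enter audit_lot: left 10 right 6' should read 'enter audit_lot: left 10 right 2'.
Intended log window:
  3: split_margin: 5 entries, threshold 6
  4: intermediate pair 10, 2
  5: enter audit_lot: left 10 right 2
  6: driver got 5
Execution walk:
  pick_anchor([6, 10, 9, 6, 4]) -> 10  [called from update_gauge, line 24]
  split_margin([6, 10, 9, 6, 4], 6) -> 2  [called from update_gauge, line 25]
  audit_lot(10, 6) -> 1  [called from update_gauge, line 27]
  update_gauge([6, 10, 9, 6, 4], 6) -> 1  [called from main, line 33]
Log line origins:
  1: from main, line 32
  2: from pick_anchor, line 2
  3: from split_margin, line 10
  4: from update_gauge, line 26
  5: from audit_lot, line 18
  6: from main, line 34
A correct fix: line 27: replace `base` with `mid`.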